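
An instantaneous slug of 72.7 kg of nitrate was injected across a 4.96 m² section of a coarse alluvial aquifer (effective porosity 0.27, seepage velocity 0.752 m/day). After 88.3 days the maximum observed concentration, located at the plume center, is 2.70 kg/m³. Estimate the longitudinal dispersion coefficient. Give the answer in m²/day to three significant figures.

At the plume center C_max = M/(n_e·A·√(4πDt)), so D = M²/(4πt·(n_e·A·C_max)²).
n_e·A·C_max = 0.27 × 4.96 × 2.70 = 3.616 kg/m.
D = 72.7²/(4π × 88.3 × 3.616²) = 0.364 m²/day.

0.364 m²/day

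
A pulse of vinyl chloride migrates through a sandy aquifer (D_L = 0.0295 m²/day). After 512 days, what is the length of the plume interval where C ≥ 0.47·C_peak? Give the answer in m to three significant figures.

The plume is Gaussian with σ = √(2Dt) = √(2 × 0.0295 × 512) = 5.496 m.
C/C_peak = exp(−Δx²/(2σ²)) = 0.47 ⇒ Δx = σ·√(−2 ln 0.47) = 5.496 × 1.229 = 6.755 m.
Width = 2Δx = 13.5 m.

13.5 m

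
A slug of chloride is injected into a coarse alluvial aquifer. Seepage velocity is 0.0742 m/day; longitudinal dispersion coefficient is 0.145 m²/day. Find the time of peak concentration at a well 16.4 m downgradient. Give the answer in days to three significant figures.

For the 1D instantaneous-source solution, setting ∂C/∂t = 0 at fixed x gives v²t² + 2Dt − x² = 0, so t = (√(D² + v²x²) − D)/v².
√(D² + v²x²) = √(0.145² + 0.0742² × 16.4²) = 1.225; v² = 0.00550564.
t = (1.225 − 0.145)/0.00550564 = 196 days (vs. the pure-advection estimate x/v = 221 d).

196 days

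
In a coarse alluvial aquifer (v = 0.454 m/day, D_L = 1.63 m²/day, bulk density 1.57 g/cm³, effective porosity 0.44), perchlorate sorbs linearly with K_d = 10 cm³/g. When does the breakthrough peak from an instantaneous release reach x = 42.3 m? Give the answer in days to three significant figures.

Retardation factor R = 1 + ρ_b·K_d/n = 1 + 1.57 × 10/0.44 = 36.68.
Sorption retards both mechanisms: v_R = v/R = 0.01238 m/day, D_R = D/R = 0.04444 m²/day.
Peak time from v_R²t² + 2D_R t − x² = 0: t = (√(D_R² + v_R²x²) − D_R)/v_R².
√(D_R² + v_R²x²) = √(0.04444² + 0.01238² × 42.3²) = 0.5256; v_R² = 0.0001533.
t = (0.5256 − 0.04444)/0.0001533 = 3140 days.

3140 days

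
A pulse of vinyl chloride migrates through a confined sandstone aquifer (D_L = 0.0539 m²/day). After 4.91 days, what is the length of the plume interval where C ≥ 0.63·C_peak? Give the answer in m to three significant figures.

The plume is Gaussian with σ = √(2Dt) = √(2 × 0.0539 × 4.91) = 0.7275 m.
C/C_peak = exp(−Δx²/(2σ²)) = 0.63 ⇒ Δx = σ·√(−2 ln 0.63) = 0.7275 × 0.9613 = 0.6993 m.
Width = 2Δx = 1.40 m.

1.40 m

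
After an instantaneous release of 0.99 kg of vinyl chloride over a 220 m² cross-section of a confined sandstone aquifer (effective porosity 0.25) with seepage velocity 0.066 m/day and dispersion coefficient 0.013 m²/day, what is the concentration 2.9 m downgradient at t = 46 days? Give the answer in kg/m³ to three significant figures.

0.00652 kg/m³

For an instantaneous plane source, C(x,t) = M/(n_e·A·√(4πDt)) · exp(−(x−vt)²/(4Dt)), with n_e·A the pore (flow) area.
Plume center vt = 0.066 × 46 = 3.036 m, so the well at 2.9 m is 0.136 m upgradient of the peak.
√(4πDt) = 2.741 m, giving peak height M/(n_e·A·√(4πDt)) = 0.99/(0.25 × 220 × 2.741) = 0.006567 kg/m³.
(x−vt)²/(4Dt) = (-0.136)²/(4 × 0.013 × 46) = 0.007732; exp(−0.007732) = 0.9923.
C = 0.006567 × 0.9923 = 0.00652 kg/m³.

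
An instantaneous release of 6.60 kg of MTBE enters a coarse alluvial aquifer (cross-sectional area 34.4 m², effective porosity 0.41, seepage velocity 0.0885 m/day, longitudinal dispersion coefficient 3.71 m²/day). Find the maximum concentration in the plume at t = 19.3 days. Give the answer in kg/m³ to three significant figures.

The peak of an instantaneous 1D plume sits at x = vt; there the Gaussian factor is 1 and C_max = M/(n_e·A·√(4πDt)), where n_e·A is the pore area the mass is dissolved in.
√(4πDt) = √(4π × 3.71 × 19.3) = 30.00 m, so C_max = 6.60/(0.41 × 34.4 × 30.00) = 0.0156 kg/m³.

0.0156 kg/m³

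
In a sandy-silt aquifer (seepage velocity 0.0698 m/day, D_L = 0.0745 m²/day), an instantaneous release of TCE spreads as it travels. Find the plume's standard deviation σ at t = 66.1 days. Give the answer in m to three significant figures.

3.14 m

Dispersive spreading gives a Gaussian with σ² = 2Dt; advection only shifts the center.
σ = √(2 × 0.0745 × 66.1) = 3.14 m.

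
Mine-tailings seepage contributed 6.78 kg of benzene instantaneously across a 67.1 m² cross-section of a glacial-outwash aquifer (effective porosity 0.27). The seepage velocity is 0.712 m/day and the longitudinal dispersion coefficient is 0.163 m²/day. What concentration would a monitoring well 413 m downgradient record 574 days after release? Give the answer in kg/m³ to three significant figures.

For an instantaneous plane source, C(x,t) = M/(n_e·A·√(4πDt)) · exp(−(x−vt)²/(4Dt)), with n_e·A the pore (flow) area.
Plume center vt = 0.712 × 574 = 408.688 m, so the well at 413 m is 4.312 m downgradient of the peak.
√(4πDt) = 34.29 m, giving peak height M/(n_e·A·√(4πDt)) = 6.78/(0.27 × 67.1 × 34.29) = 0.01091 kg/m³.
(x−vt)²/(4Dt) = (4.312)²/(4 × 0.163 × 574) = 0.04968; exp(−0.04968) = 0.9515.
C = 0.01091 × 0.9515 = 0.0104 kg/m³.

0.0104 kg/m³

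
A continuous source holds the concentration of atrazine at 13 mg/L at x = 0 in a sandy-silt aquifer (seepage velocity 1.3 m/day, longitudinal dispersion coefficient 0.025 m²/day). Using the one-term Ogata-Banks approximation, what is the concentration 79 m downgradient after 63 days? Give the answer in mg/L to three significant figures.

For a continuous step input, C/C₀ ≈ ½·erfc((x−vt)/(2√(Dt))).
vt = 1.3 × 63 = 81.9 m and 2√(Dt) = 2√(0.025 × 63) = 2.510 m.
Argument (x−vt)/(2√(Dt)) = (79 − 81.9)/2.510 = -1.155; ½·erfc(-1.155) = 0.9488.
C = 13 × 0.9488 = 12.3 mg/L.

12.3 mg/L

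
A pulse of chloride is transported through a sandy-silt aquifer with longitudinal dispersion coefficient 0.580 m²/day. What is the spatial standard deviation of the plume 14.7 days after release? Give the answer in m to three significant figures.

Dispersive spreading gives a Gaussian with σ² = 2Dt; advection only shifts the center.
σ = √(2 × 0.580 × 14.7) = 4.13 m.

4.13 m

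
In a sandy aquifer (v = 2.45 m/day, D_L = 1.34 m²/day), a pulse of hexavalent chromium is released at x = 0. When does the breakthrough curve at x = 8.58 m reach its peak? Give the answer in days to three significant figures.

For the 1D instantaneous-source solution, setting ∂C/∂t = 0 at fixed x gives v²t² + 2Dt − x² = 0, so t = (√(D² + v²x²) − D)/v².
√(D² + v²x²) = √(1.34² + 2.45² × 8.58²) = 21.06; v² = 6.0025.
t = (21.06 − 1.34)/6.0025 = 3.29 days (vs. the pure-advection estimate x/v = 3.50 d).

3.29 days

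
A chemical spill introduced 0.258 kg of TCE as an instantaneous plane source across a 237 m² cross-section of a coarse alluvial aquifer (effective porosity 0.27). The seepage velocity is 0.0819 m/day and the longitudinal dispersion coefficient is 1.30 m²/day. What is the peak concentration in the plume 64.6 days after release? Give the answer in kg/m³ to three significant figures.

The peak of an instantaneous 1D plume sits at x = vt; there the Gaussian factor is 1 and C_max = M/(n_e·A·√(4πDt)), where n_e·A is the pore area the mass is dissolved in.
√(4πDt) = √(4π × 1.30 × 64.6) = 32.49 m, so C_max = 0.258/(0.27 × 237 × 32.49) = 0.000124 kg/m³.

0.000124 kg/m³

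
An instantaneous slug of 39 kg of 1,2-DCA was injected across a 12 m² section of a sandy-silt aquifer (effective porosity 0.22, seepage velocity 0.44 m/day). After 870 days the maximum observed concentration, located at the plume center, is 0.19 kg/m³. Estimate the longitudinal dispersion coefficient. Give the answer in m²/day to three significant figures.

At the plume center C_max = M/(n_e·A·√(4πDt)), so D = M²/(4πt·(n_e·A·C_max)²).
n_e·A·C_max = 0.22 × 12 × 0.19 = 0.5016 kg/m.
D = 39²/(4π × 870 × 0.5016²) = 0.553 m²/day.

0.553 m²/day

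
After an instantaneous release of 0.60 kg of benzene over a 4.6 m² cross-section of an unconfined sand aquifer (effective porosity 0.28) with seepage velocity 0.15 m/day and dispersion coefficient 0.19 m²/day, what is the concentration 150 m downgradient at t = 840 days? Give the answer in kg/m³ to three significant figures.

For an instantaneous plane source, C(x,t) = M/(n_e·A·√(4πDt)) · exp(−(x−vt)²/(4Dt)), with n_e·A the pore (flow) area.
Plume center vt = 0.15 × 840 = 126 m, so the well at 150 m is 24 m downgradient of the peak.
√(4πDt) = 44.78 m, giving peak height M/(n_e·A·√(4πDt)) = 0.60/(0.28 × 4.6 × 44.78) = 0.01040 kg/m³.
(x−vt)²/(4Dt) = (24)²/(4 × 0.19 × 840) = 0.9023; exp(−0.9023) = 0.4056.
C = 0.01040 × 0.4056 = 0.00422 kg/m³.

0.00422 kg/m³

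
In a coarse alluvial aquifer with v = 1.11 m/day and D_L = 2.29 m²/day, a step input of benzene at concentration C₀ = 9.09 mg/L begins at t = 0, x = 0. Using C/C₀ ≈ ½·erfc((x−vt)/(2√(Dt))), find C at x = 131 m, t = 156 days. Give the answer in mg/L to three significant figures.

8.57 mg/L

For a continuous step input, C/C₀ ≈ ½·erfc((x−vt)/(2√(Dt))).
vt = 1.11 × 156 = 173.16 m and 2√(Dt) = 2√(2.29 × 156) = 37.80 m.
Argument (x−vt)/(2√(Dt)) = (131 − 173.16)/37.80 = -1.115; ½·erfc(-1.115) = 0.9426.
C = 9.09 × 0.9426 = 8.57 mg/L.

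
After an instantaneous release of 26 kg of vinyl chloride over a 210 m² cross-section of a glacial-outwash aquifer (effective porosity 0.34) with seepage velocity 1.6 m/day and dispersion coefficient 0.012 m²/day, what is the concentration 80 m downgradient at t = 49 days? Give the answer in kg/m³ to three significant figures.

0.0451 kg/m³

For an instantaneous plane source, C(x,t) = M/(n_e·A·√(4πDt)) · exp(−(x−vt)²/(4Dt)), with n_e·A the pore (flow) area.
Plume center vt = 1.6 × 49 = 78.4 m, so the well at 80 m is 1.6 m downgradient of the peak.
√(4πDt) = 2.718 m, giving peak height M/(n_e·A·√(4πDt)) = 26/(0.34 × 210 × 2.718) = 0.1340 kg/m³.
(x−vt)²/(4Dt) = (1.6)²/(4 × 0.012 × 49) = 1.088; exp(−1.088) = 0.3369.
C = 0.1340 × 0.3369 = 0.0451 kg/m³.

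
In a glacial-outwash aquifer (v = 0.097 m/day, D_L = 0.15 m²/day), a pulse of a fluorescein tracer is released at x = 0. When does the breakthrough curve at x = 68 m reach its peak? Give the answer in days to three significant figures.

For the 1D instantaneous-source solution, setting ∂C/∂t = 0 at fixed x gives v²t² + 2Dt − x² = 0, so t = (√(D² + v²x²) − D)/v².
√(D² + v²x²) = √(0.15² + 0.097² × 68²) = 6.598; v² = 0.009409.
t = (6.598 − 0.15)/0.009409 = 685 days (vs. the pure-advection estimate x/v = 701 d).

685 days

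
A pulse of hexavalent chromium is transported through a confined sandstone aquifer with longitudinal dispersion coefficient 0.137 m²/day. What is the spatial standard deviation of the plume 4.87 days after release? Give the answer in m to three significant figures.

Dispersive spreading gives a Gaussian with σ² = 2Dt; advection only shifts the center.
σ = √(2 × 0.137 × 4.87) = 1.16 m.

1.16 m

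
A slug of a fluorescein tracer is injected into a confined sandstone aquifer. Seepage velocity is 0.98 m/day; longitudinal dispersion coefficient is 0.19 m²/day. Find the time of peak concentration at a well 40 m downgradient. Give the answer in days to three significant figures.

For the 1D instantaneous-source solution, setting ∂C/∂t = 0 at fixed x gives v²t² + 2Dt − x² = 0, so t = (√(D² + v²x²) − D)/v².
√(D² + v²x²) = √(0.19² + 0.98² × 40²) = 39.20; v² = 0.9604.
t = (39.20 − 0.19)/0.9604 = 40.6 days (vs. the pure-advection estimate x/v = 40.8 d).

40.6 days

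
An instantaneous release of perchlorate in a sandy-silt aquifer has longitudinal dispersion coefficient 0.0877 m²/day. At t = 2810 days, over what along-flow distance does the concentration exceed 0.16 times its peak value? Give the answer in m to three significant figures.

85.0 m

The plume is Gaussian with σ = √(2Dt) = √(2 × 0.0877 × 2810) = 22.20 m.
C/C_peak = exp(−Δx²/(2σ²)) = 0.16 ⇒ Δx = σ·√(−2 ln 0.16) = 22.20 × 1.914 = 42.49 m.
Width = 2Δx = 85.0 m.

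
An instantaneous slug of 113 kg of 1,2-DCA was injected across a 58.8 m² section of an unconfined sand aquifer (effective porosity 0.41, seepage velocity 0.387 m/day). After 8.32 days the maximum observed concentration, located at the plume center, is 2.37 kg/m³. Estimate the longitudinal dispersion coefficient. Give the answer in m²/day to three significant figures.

0.0374 m²/day

At the plume center C_max = M/(n_e·A·√(4πDt)), so D = M²/(4πt·(n_e·A·C_max)²).
n_e·A·C_max = 0.41 × 58.8 × 2.37 = 57.14 kg/m.
D = 113²/(4π × 8.32 × 57.14²) = 0.0374 m²/day.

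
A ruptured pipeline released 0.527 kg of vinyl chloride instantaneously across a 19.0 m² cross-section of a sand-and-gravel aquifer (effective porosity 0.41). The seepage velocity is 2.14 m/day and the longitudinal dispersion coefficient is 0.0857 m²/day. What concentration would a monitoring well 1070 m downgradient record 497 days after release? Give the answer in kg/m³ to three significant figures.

For an instantaneous plane source, C(x,t) = M/(n_e·A·√(4πDt)) · exp(−(x−vt)²/(4Dt)), with n_e·A the pore (flow) area.
Plume center vt = 2.14 × 497 = 1063.58 m, so the well at 1070 m is 6.42 m downgradient of the peak.
√(4πDt) = 23.14 m, giving peak height M/(n_e·A·√(4πDt)) = 0.527/(0.41 × 19.0 × 23.14) = 0.002924 kg/m³.
(x−vt)²/(4Dt) = (6.42)²/(4 × 0.0857 × 497) = 0.2419; exp(−0.2419) = 0.7851.
C = 0.002924 × 0.7851 = 0.00230 kg/m³.

0.00230 kg/m³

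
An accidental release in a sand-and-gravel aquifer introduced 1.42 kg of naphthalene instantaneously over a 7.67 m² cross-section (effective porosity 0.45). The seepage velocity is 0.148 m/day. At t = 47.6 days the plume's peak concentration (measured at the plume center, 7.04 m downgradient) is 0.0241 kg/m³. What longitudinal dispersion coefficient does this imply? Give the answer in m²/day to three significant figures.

At the plume center C_max = M/(n_e·A·√(4πDt)), so D = M²/(4πt·(n_e·A·C_max)²).
n_e·A·C_max = 0.45 × 7.67 × 0.0241 = 0.08318 kg/m.
D = 1.42²/(4π × 47.6 × 0.08318²) = 0.487 m²/day.

0.487 m²/day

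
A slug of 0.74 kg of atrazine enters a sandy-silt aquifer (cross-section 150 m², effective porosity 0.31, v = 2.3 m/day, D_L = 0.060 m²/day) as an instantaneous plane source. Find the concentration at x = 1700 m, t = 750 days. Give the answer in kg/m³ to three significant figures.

2.08e-05 kg/m³

For an instantaneous plane source, C(x,t) = M/(n_e·A·√(4πDt)) · exp(−(x−vt)²/(4Dt)), with n_e·A the pore (flow) area.
Plume center vt = 2.3 × 750 = 1725 m, so the well at 1700 m is 25 m upgradient of the peak.
√(4πDt) = 23.78 m, giving peak height M/(n_e·A·√(4πDt)) = 0.74/(0.31 × 150 × 23.78) = 0.0006692 kg/m³.
(x−vt)²/(4Dt) = (-25)²/(4 × 0.060 × 750) = 3.472; exp(−3.472) = 0.03105.
C = 0.0006692 × 0.03105 = 2.08e-05 kg/m³.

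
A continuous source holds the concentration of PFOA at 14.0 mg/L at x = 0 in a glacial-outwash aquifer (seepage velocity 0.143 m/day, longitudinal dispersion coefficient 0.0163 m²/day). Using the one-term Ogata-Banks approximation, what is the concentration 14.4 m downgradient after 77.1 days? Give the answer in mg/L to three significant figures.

For a continuous step input, C/C₀ ≈ ½·erfc((x−vt)/(2√(Dt))).
vt = 0.143 × 77.1 = 11.0253 m and 2√(Dt) = 2√(0.0163 × 77.1) = 2.242 m.
Argument (x−vt)/(2√(Dt)) = (14.4 − 11.0253)/2.242 = 1.505; ½·erfc(1.505) = 0.01665.
C = 14.0 × 0.01665 = 0.233 mg/L.

0.233 mg/L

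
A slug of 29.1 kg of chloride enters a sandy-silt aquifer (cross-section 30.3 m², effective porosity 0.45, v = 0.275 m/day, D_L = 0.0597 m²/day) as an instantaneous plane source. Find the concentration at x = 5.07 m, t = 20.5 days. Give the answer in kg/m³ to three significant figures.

For an instantaneous plane source, C(x,t) = M/(n_e·A·√(4πDt)) · exp(−(x−vt)²/(4Dt)), with n_e·A the pore (flow) area.
Plume center vt = 0.275 × 20.5 = 5.6375 m, so the well at 5.07 m is 0.5675 m upgradient of the peak.
√(4πDt) = 3.922 m, giving peak height M/(n_e·A·√(4πDt)) = 29.1/(0.45 × 30.3 × 3.922) = 0.5442 kg/m³.
(x−vt)²/(4Dt) = (-0.5675)²/(4 × 0.0597 × 20.5) = 0.06579; exp(−0.06579) = 0.9363.
C = 0.5442 × 0.9363 = 0.510 kg/m³.

0.510 kg/m³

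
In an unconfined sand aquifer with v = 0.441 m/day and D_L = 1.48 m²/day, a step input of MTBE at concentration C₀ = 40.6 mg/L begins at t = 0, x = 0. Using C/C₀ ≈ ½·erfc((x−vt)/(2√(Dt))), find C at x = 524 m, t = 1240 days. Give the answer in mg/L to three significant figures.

26.3 mg/L

For a continuous step input, C/C₀ ≈ ½·erfc((x−vt)/(2√(Dt))).
vt = 0.441 × 1240 = 546.84 m and 2√(Dt) = 2√(1.48 × 1240) = 85.68 m.
Argument (x−vt)/(2√(Dt)) = (524 − 546.84)/85.68 = -0.2666; ½·erfc(-0.2666) = 0.6469.
C = 40.6 × 0.6469 = 26.3 mg/L.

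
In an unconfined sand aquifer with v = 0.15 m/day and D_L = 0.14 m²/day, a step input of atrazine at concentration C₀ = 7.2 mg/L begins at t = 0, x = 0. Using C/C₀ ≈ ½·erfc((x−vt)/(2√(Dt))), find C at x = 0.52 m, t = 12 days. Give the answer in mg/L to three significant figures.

5.45 mg/L

For a continuous step input, C/C₀ ≈ ½·erfc((x−vt)/(2√(Dt))).
vt = 0.15 × 12 = 1.8 m and 2√(Dt) = 2√(0.14 × 12) = 2.592 m.
Argument (x−vt)/(2√(Dt)) = (0.52 − 1.8)/2.592 = -0.4938; ½·erfc(-0.4938) = 0.7575.
C = 7.2 × 0.7575 = 5.45 mg/L.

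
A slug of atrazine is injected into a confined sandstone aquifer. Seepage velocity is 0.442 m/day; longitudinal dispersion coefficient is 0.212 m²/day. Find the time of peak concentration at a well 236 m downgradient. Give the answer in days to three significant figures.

For the 1D instantaneous-source solution, setting ∂C/∂t = 0 at fixed x gives v²t² + 2Dt − x² = 0, so t = (√(D² + v²x²) − D)/v².
√(D² + v²x²) = √(0.212² + 0.442² × 236²) = 104.3; v² = 0.195364.
t = (104.3 − 0.212)/0.195364 = 533 days (vs. the pure-advection estimate x/v = 534 d).

533 days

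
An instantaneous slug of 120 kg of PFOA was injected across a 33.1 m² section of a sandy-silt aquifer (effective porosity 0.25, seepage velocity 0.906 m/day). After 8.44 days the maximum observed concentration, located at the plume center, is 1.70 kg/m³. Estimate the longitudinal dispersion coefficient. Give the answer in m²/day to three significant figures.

At the plume center C_max = M/(n_e·A·√(4πDt)), so D = M²/(4πt·(n_e·A·C_max)²).
n_e·A·C_max = 0.25 × 33.1 × 1.70 = 14.07 kg/m.
D = 120²/(4π × 8.44 × 14.07²) = 0.686 m²/day.

0.686 m²/day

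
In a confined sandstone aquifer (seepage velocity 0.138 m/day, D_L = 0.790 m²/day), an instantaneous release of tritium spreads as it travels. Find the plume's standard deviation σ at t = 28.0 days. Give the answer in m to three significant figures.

Dispersive spreading gives a Gaussian with σ² = 2Dt; advection only shifts the center.
σ = √(2 × 0.790 × 28.0) = 6.65 m.

6.65 m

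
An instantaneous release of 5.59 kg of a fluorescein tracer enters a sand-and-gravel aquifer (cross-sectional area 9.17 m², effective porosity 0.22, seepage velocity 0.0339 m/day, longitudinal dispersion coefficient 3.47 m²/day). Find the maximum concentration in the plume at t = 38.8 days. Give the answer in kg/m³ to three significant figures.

0.0674 kg/m³

The peak of an instantaneous 1D plume sits at x = vt; there the Gaussian factor is 1 and C_max = M/(n_e·A·√(4πDt)), where n_e·A is the pore area the mass is dissolved in.
√(4πDt) = √(4π × 3.47 × 38.8) = 41.13 m, so C_max = 5.59/(0.22 × 9.17 × 41.13) = 0.0674 kg/m³.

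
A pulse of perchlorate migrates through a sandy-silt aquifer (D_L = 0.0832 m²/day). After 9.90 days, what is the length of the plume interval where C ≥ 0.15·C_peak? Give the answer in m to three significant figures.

The plume is Gaussian with σ = √(2Dt) = √(2 × 0.0832 × 9.90) = 1.283 m.
C/C_peak = exp(−Δx²/(2σ²)) = 0.15 ⇒ Δx = σ·√(−2 ln 0.15) = 1.283 × 1.948 = 2.499 m.
Width = 2Δx = 5.00 m.

5.00 m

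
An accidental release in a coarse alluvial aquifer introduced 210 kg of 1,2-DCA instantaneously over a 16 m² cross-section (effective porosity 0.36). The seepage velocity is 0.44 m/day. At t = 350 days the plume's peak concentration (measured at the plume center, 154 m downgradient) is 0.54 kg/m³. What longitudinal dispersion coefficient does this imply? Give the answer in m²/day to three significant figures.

1.04 m²/day

At the plume center C_max = M/(n_e·A·√(4πDt)), so D = M²/(4πt·(n_e·A·C_max)²).
n_e·A·C_max = 0.36 × 16 × 0.54 = 3.110 kg/m.
D = 210²/(4π × 350 × 3.110²) = 1.04 m²/day.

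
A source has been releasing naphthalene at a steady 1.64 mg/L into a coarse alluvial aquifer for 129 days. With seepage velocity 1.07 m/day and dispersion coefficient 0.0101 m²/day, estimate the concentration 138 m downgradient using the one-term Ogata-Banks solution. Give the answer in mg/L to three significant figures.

For a continuous step input, C/C₀ ≈ ½·erfc((x−vt)/(2√(Dt))).
vt = 1.07 × 129 = 138.03 m and 2√(Dt) = 2√(0.0101 × 129) = 2.283 m.
Argument (x−vt)/(2√(Dt)) = (138 − 138.03)/2.283 = -0.01314; ½·erfc(-0.01314) = 0.5074.
C = 1.64 × 0.5074 = 0.832 mg/L.

0.832 mg/L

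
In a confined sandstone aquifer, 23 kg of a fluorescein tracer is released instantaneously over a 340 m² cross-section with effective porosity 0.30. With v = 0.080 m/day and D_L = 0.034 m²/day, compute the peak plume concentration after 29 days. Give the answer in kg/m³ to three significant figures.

The peak of an instantaneous 1D plume sits at x = vt; there the Gaussian factor is 1 and C_max = M/(n_e·A·√(4πDt)), where n_e·A is the pore area the mass is dissolved in.
√(4πDt) = √(4π × 0.034 × 29) = 3.520 m, so C_max = 23/(0.30 × 340 × 3.520) = 0.0641 kg/m³.

0.0641 kg/m³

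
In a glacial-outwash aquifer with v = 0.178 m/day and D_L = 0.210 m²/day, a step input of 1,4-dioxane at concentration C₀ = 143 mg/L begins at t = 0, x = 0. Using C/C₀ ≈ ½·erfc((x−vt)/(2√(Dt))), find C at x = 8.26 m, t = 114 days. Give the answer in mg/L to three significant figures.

For a continuous step input, C/C₀ ≈ ½·erfc((x−vt)/(2√(Dt))).
vt = 0.178 × 114 = 20.292 m and 2√(Dt) = 2√(0.210 × 114) = 9.786 m.
Argument (x−vt)/(2√(Dt)) = (8.26 − 20.292)/9.786 = -1.230; ½·erfc(-1.230) = 0.9590.
C = 143 × 0.9590 = 137 mg/L.

137 mg/L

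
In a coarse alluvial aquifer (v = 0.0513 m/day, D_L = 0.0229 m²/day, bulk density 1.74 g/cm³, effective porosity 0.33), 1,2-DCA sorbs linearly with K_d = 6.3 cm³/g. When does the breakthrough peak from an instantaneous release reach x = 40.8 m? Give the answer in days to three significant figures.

26900 days

Retardation factor R = 1 + ρ_b·K_d/n = 1 + 1.74 × 6.3/0.33 = 34.22.
Sorption retards both mechanisms: v_R = v/R = 0.001499 m/day, D_R = D/R = 0.0006692 m²/day.
Peak time from v_R²t² + 2D_R t − x² = 0: t = (√(D_R² + v_R²x²) − D_R)/v_R².
√(D_R² + v_R²x²) = √(0.0006692² + 0.001499² × 40.8²) = 0.06116; v_R² = 2.247e-06.
t = (0.06116 − 0.0006692)/2.247e-06 = 26900 days.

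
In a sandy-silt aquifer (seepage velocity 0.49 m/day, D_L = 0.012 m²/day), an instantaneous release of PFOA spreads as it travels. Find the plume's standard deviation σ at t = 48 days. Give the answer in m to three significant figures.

Dispersive spreading gives a Gaussian with σ² = 2Dt; advection only shifts the center.
σ = √(2 × 0.012 × 48) = 1.07 m.

1.07 m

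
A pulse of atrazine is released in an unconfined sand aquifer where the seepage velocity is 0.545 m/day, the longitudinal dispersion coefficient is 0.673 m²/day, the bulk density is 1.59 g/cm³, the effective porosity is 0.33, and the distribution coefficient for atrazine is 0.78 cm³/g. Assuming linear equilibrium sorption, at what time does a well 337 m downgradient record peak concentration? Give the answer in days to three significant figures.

Retardation factor R = 1 + ρ_b·K_d/n = 1 + 1.59 × 0.78/0.33 = 4.758.
Sorption retards both mechanisms: v_R = v/R = 0.1145 m/day, D_R = D/R = 0.1414 m²/day.
Peak time from v_R²t² + 2D_R t − x² = 0: t = (√(D_R² + v_R²x²) − D_R)/v_R².
√(D_R² + v_R²x²) = √(0.1414² + 0.1145² × 337²) = 38.59; v_R² = 0.01311.
t = (38.59 − 0.1414)/0.01311 = 2930 days.

2930 days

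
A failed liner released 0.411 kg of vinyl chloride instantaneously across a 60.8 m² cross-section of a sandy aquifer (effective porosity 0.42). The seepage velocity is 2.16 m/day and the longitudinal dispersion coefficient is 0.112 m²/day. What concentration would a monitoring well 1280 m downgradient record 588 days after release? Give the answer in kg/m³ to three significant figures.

For an instantaneous plane source, C(x,t) = M/(n_e·A·√(4πDt)) · exp(−(x−vt)²/(4Dt)), with n_e·A the pore (flow) area.
Plume center vt = 2.16 × 588 = 1270.08 m, so the well at 1280 m is 9.92 m downgradient of the peak.
√(4πDt) = 28.77 m, giving peak height M/(n_e·A·√(4πDt)) = 0.411/(0.42 × 60.8 × 28.77) = 0.0005594 kg/m³.
(x−vt)²/(4Dt) = (9.92)²/(4 × 0.112 × 588) = 0.3736; exp(−0.3736) = 0.6883.
C = 0.0005594 × 0.6883 = 0.000385 kg/m³.

0.000385 kg/m³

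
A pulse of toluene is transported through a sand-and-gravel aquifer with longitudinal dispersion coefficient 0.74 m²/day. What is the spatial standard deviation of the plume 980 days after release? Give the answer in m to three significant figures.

38.1 m

Dispersive spreading gives a Gaussian with σ² = 2Dt; advection only shifts the center.
σ = √(2 × 0.74 × 980) = 38.1 m.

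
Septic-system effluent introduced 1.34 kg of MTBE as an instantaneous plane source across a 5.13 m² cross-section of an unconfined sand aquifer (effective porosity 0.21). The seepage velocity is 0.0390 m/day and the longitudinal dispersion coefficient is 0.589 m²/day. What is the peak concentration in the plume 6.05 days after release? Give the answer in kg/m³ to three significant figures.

The peak of an instantaneous 1D plume sits at x = vt; there the Gaussian factor is 1 and C_max = M/(n_e·A·√(4πDt)), where n_e·A is the pore area the mass is dissolved in.
√(4πDt) = √(4π × 0.589 × 6.05) = 6.692 m, so C_max = 1.34/(0.21 × 5.13 × 6.692) = 0.186 kg/m³.

0.186 kg/m³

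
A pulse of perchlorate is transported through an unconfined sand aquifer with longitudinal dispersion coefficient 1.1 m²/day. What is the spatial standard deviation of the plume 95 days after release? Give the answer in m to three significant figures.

14.5 m

Dispersive spreading gives a Gaussian with σ² = 2Dt; advection only shifts the center.
σ = √(2 × 1.1 × 95) = 14.5 m.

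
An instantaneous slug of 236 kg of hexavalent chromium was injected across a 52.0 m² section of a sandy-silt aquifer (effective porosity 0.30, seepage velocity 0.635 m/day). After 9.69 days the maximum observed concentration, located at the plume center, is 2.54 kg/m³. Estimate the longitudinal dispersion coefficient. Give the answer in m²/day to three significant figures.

0.291 m²/day

At the plume center C_max = M/(n_e·A·√(4πDt)), so D = M²/(4πt·(n_e·A·C_max)²).
n_e·A·C_max = 0.30 × 52.0 × 2.54 = 39.62 kg/m.
D = 236²/(4π × 9.69 × 39.62²) = 0.291 m²/day.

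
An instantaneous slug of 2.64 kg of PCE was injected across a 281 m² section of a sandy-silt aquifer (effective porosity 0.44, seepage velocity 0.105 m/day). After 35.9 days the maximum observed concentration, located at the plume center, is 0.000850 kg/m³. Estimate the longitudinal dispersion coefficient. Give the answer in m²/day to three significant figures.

At the plume center C_max = M/(n_e·A·√(4πDt)), so D = M²/(4πt·(n_e·A·C_max)²).
n_e·A·C_max = 0.44 × 281 × 0.000850 = 0.1051 kg/m.
D = 2.64²/(4π × 35.9 × 0.1051²) = 1.40 m²/day.

1.40 m²/day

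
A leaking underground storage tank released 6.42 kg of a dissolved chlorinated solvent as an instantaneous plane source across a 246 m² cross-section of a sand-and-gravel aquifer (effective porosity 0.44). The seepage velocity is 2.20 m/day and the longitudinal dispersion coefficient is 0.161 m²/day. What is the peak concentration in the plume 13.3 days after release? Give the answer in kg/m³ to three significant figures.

0.0114 kg/m³

The peak of an instantaneous 1D plume sits at x = vt; there the Gaussian factor is 1 and C_max = M/(n_e·A·√(4πDt)), where n_e·A is the pore area the mass is dissolved in.
√(4πDt) = √(4π × 0.161 × 13.3) = 5.187 m, so C_max = 6.42/(0.44 × 246 × 5.187) = 0.0114 kg/m³.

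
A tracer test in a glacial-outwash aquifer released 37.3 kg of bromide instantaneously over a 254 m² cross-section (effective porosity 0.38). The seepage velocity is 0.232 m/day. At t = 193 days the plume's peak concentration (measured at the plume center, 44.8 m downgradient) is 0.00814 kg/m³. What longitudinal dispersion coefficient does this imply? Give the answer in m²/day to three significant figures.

0.929 m²/day

At the plume center C_max = M/(n_e·A·√(4πDt)), so D = M²/(4πt·(n_e·A·C_max)²).
n_e·A·C_max = 0.38 × 254 × 0.00814 = 0.7857 kg/m.
D = 37.3²/(4π × 193 × 0.7857²) = 0.929 m²/day.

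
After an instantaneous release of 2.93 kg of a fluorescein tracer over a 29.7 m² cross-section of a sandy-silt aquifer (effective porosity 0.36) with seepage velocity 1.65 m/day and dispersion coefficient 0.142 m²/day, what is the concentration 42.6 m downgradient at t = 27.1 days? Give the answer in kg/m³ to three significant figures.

For an instantaneous plane source, C(x,t) = M/(n_e·A·√(4πDt)) · exp(−(x−vt)²/(4Dt)), with n_e·A the pore (flow) area.
Plume center vt = 1.65 × 27.1 = 44.715 m, so the well at 42.6 m is 2.115 m upgradient of the peak.
√(4πDt) = 6.954 m, giving peak height M/(n_e·A·√(4πDt)) = 2.93/(0.36 × 29.7 × 6.954) = 0.03941 kg/m³.
(x−vt)²/(4Dt) = (-2.115)²/(4 × 0.142 × 27.1) = 0.2906; exp(−0.2906) = 0.7478.
C = 0.03941 × 0.7478 = 0.0295 kg/m³.

0.0295 kg/m³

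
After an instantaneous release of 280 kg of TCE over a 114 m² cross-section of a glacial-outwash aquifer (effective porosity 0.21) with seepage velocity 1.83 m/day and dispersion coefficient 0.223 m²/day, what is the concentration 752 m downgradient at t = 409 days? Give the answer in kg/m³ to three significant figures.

For an instantaneous plane source, C(x,t) = M/(n_e·A·√(4πDt)) · exp(−(x−vt)²/(4Dt)), with n_e·A the pore (flow) area.
Plume center vt = 1.83 × 409 = 748.47 m, so the well at 752 m is 3.53 m downgradient of the peak.
√(4πDt) = 33.85 m, giving peak height M/(n_e·A·√(4πDt)) = 280/(0.21 × 114 × 33.85) = 0.3455 kg/m³.
(x−vt)²/(4Dt) = (3.53)²/(4 × 0.223 × 409) = 0.03416; exp(−0.03416) = 0.9664.
C = 0.3455 × 0.9664 = 0.334 kg/m³.

0.334 kg/m³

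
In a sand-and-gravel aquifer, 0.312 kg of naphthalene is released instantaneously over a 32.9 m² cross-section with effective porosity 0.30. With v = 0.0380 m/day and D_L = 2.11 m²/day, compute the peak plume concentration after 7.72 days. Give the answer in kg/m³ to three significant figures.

The peak of an instantaneous 1D plume sits at x = vt; there the Gaussian factor is 1 and C_max = M/(n_e·A·√(4πDt)), where n_e·A is the pore area the mass is dissolved in.
√(4πDt) = √(4π × 2.11 × 7.72) = 14.31 m, so C_max = 0.312/(0.30 × 32.9 × 14.31) = 0.00221 kg/m³.

0.00221 kg/m³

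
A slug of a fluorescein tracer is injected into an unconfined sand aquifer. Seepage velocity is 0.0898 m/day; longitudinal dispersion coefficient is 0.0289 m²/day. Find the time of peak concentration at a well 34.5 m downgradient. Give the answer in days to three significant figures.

381 days

For the 1D instantaneous-source solution, setting ∂C/∂t = 0 at fixed x gives v²t² + 2Dt − x² = 0, so t = (√(D² + v²x²) − D)/v².
√(D² + v²x²) = √(0.0289² + 0.0898² × 34.5²) = 3.098; v² = 0.00806404.
t = (3.098 − 0.0289)/0.00806404 = 381 days (vs. the pure-advection estimate x/v = 384 d).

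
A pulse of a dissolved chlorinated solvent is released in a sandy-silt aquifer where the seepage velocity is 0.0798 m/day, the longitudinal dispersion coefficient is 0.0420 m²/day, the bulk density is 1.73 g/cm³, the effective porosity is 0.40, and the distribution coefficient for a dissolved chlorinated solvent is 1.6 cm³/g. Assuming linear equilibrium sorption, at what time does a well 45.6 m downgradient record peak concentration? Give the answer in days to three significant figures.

Retardation factor R = 1 + ρ_b·K_d/n = 1 + 1.73 × 1.6/0.40 = 7.920.
Sorption retards both mechanisms: v_R = v/R = 0.01008 m/day, D_R = D/R = 0.005303 m²/day.
Peak time from v_R²t² + 2D_R t − x² = 0: t = (√(D_R² + v_R²x²) − D_R)/v_R².
√(D_R² + v_R²x²) = √(0.005303² + 0.01008² × 45.6²) = 0.4597; v_R² = 0.0001016.
t = (0.4597 − 0.005303)/0.0001016 = 4470 days.

4470 days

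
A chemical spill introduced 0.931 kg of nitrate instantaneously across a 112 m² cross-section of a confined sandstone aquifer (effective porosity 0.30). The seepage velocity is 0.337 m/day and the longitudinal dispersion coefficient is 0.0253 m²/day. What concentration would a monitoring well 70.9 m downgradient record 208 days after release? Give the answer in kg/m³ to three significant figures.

0.00330 kg/m³

For an instantaneous plane source, C(x,t) = M/(n_e·A·√(4πDt)) · exp(−(x−vt)²/(4Dt)), with n_e·A the pore (flow) area.
Plume center vt = 0.337 × 208 = 70.096 m, so the well at 70.9 m is 0.804 m downgradient of the peak.
√(4πDt) = 8.132 m, giving peak height M/(n_e·A·√(4πDt)) = 0.931/(0.30 × 112 × 8.132) = 0.003407 kg/m³.
(x−vt)²/(4Dt) = (0.804)²/(4 × 0.0253 × 208) = 0.03071; exp(−0.03071) = 0.9698.
C = 0.003407 × 0.9698 = 0.00330 kg/m³.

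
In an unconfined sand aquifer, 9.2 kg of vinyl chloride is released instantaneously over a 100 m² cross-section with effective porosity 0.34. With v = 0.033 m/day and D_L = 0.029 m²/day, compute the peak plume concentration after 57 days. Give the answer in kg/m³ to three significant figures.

The peak of an instantaneous 1D plume sits at x = vt; there the Gaussian factor is 1 and C_max = M/(n_e·A·√(4πDt)), where n_e·A is the pore area the mass is dissolved in.
√(4πDt) = √(4π × 0.029 × 57) = 4.558 m, so C_max = 9.2/(0.34 × 100 × 4.558) = 0.0594 kg/m³.

0.0594 kg/m³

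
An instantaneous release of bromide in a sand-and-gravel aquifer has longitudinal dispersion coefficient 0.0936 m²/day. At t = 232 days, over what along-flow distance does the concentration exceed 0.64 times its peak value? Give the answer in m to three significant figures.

The plume is Gaussian with σ = √(2Dt) = √(2 × 0.0936 × 232) = 6.590 m.
C/C_peak = exp(−Δx²/(2σ²)) = 0.64 ⇒ Δx = σ·√(−2 ln 0.64) = 6.590 × 0.9448 = 6.226 m.
Width = 2Δx = 12.5 m.

12.5 m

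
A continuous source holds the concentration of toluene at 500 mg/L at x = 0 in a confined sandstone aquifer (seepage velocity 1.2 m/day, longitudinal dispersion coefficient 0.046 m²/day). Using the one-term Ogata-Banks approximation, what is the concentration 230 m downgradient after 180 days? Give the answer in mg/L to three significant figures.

For a continuous step input, C/C₀ ≈ ½·erfc((x−vt)/(2√(Dt))).
vt = 1.2 × 180 = 216 m and 2√(Dt) = 2√(0.046 × 180) = 5.755 m.
Argument (x−vt)/(2√(Dt)) = (230 − 216)/5.755 = 2.433; ½·erfc(2.433) = 0.0002900.
C = 500 × 0.0002900 = 0.145 mg/L.

0.145 mg/L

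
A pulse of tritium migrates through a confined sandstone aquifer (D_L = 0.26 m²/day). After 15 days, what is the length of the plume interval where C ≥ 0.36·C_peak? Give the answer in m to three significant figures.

The plume is Gaussian with σ = √(2Dt) = √(2 × 0.26 × 15) = 2.793 m.
C/C_peak = exp(−Δx²/(2σ²)) = 0.36 ⇒ Δx = σ·√(−2 ln 0.36) = 2.793 × 1.429 = 3.991 m.
Width = 2Δx = 7.98 m.

7.98 m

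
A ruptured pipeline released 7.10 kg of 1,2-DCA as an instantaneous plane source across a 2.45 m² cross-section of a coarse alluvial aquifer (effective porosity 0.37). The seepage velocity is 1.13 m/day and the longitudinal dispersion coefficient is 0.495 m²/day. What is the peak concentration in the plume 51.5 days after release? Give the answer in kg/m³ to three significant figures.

0.438 kg/m³

The peak of an instantaneous 1D plume sits at x = vt; there the Gaussian factor is 1 and C_max = M/(n_e·A·√(4πDt)), where n_e·A is the pore area the mass is dissolved in.
√(4πDt) = √(4π × 0.495 × 51.5) = 17.90 m, so C_max = 7.10/(0.37 × 2.45 × 17.90) = 0.438 kg/m³.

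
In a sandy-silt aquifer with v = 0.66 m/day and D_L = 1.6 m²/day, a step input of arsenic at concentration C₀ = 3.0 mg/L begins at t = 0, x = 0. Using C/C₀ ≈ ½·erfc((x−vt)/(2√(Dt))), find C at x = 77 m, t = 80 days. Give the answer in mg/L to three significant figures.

0.196 mg/L

For a continuous step input, C/C₀ ≈ ½·erfc((x−vt)/(2√(Dt))).
vt = 0.66 × 80 = 52.8 m and 2√(Dt) = 2√(1.6 × 80) = 22.63 m.
Argument (x−vt)/(2√(Dt)) = (77 − 52.8)/22.63 = 1.069; ½·erfc(1.069) = 0.06529.
C = 3.0 × 0.06529 = 0.196 mg/L.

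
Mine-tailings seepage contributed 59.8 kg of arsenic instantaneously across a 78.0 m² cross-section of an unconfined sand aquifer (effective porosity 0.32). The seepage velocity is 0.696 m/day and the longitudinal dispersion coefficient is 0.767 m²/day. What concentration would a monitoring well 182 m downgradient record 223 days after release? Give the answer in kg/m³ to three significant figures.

For an instantaneous plane source, C(x,t) = M/(n_e·A·√(4πDt)) · exp(−(x−vt)²/(4Dt)), with n_e·A the pore (flow) area.
Plume center vt = 0.696 × 223 = 155.208 m, so the well at 182 m is 26.792 m downgradient of the peak.
√(4πDt) = 46.36 m, giving peak height M/(n_e·A·√(4πDt)) = 59.8/(0.32 × 78.0 × 46.36) = 0.05168 kg/m³.
(x−vt)²/(4Dt) = (26.792)²/(4 × 0.767 × 223) = 1.049; exp(−1.049) = 0.3503.
C = 0.05168 × 0.3503 = 0.0181 kg/m³.

0.0181 kg/m³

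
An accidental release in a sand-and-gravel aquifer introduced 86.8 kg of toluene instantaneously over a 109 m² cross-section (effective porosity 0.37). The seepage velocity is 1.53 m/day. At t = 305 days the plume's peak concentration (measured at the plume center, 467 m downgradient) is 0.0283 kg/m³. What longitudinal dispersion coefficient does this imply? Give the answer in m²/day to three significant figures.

At the plume center C_max = M/(n_e·A·√(4πDt)), so D = M²/(4πt·(n_e·A·C_max)²).
n_e·A·C_max = 0.37 × 109 × 0.0283 = 1.141 kg/m.
D = 86.8²/(4π × 305 × 1.141²) = 1.51 m²/day.

1.51 m²/day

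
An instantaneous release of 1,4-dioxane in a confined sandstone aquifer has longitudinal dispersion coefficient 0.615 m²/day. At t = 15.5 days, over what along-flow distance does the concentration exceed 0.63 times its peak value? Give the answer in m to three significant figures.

8.39 m

The plume is Gaussian with σ = √(2Dt) = √(2 × 0.615 × 15.5) = 4.366 m.
C/C_peak = exp(−Δx²/(2σ²)) = 0.63 ⇒ Δx = σ·√(−2 ln 0.63) = 4.366 × 0.9613 = 4.197 m.
Width = 2Δx = 8.39 m.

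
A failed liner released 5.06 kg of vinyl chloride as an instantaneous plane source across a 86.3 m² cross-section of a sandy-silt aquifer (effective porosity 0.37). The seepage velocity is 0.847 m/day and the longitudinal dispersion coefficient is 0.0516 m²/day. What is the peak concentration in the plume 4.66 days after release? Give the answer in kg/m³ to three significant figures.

The peak of an instantaneous 1D plume sits at x = vt; there the Gaussian factor is 1 and C_max = M/(n_e·A·√(4πDt)), where n_e·A is the pore area the mass is dissolved in.
√(4πDt) = √(4π × 0.0516 × 4.66) = 1.738 m, so C_max = 5.06/(0.37 × 86.3 × 1.738) = 0.0912 kg/m³.

0.0912 kg/m³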